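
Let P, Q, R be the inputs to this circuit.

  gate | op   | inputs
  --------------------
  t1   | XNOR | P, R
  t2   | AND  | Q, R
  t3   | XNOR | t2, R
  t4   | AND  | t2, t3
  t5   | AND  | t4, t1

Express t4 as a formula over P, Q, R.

t2 = Q AND R
t3 = t2 XNOR R = (Q AND R) XNOR R
t4 = t2 AND t3 = (Q AND R) AND ((Q AND R) XNOR R)

(Q AND R) AND ((Q AND R) XNOR R)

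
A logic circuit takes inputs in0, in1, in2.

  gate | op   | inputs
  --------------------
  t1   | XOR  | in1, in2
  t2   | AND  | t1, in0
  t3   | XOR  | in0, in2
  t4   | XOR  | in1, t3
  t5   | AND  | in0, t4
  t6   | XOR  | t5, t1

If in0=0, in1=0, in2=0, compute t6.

0

t1 = 0 XOR 0 = 0
t3 = 0 XOR 0 = 0
t4 = 0 XOR 0 = 0
t5 = 0 AND 0 = 0
t6 = 0 XOR 0 = 0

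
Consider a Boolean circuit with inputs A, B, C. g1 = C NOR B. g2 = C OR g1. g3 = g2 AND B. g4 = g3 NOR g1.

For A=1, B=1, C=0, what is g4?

g1 = 0 NOR 1 = 0
g2 = 0 OR 0 = 0
g3 = 0 AND 1 = 0
g4 = 0 NOR 0 = 1

1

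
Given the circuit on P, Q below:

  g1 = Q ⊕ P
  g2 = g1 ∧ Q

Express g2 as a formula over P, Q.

(Q ⊕ P) ∧ Q

g1 = Q ⊕ P
g2 = g1 ∧ Q = (Q ⊕ P) ∧ Q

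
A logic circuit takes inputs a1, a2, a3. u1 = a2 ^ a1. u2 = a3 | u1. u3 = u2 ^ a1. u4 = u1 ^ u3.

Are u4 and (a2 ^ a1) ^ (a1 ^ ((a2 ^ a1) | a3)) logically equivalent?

u1 = a2 ^ a1
u2 = a3 | u1 = a3 | (a2 ^ a1)
u3 = u2 ^ a1 = (a3 | (a2 ^ a1)) ^ a1
u4 = u1 ^ u3 = (a2 ^ a1) ^ ((a3 | (a2 ^ a1)) ^ a1)
At a1=0, a2=0, a3=0: circuit gives 0, formula gives 0.
At a1=0, a2=0, a3=1: circuit gives 1, formula gives 1.
Agrees on all 8 inputs.

Yes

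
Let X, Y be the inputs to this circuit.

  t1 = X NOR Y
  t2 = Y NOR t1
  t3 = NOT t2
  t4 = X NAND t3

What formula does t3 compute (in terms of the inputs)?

NOT (Y NOR (X NOR Y))

t1 = X NOR Y
t2 = Y NOR t1 = Y NOR (X NOR Y)
t3 = NOT t2 = NOT (Y NOR (X NOR Y))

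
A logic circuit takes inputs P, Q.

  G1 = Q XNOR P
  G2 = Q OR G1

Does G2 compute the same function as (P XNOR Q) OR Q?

G1 = Q XNOR P
G2 = Q OR G1 = Q OR (Q XNOR P)
At P=1, Q=0: circuit gives 0, formula gives 0.
At P=0, Q=0: circuit gives 1, formula gives 1.
Agrees on all 4 inputs.

Yes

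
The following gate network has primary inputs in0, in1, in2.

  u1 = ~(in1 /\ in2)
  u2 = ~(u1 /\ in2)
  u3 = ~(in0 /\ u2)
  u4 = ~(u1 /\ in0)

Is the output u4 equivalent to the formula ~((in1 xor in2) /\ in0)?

No

u1 = ~(in1 /\ in2)
u4 = ~(u1 /\ in0) = ~((~(in1 /\ in2)) /\ in0)
At in0=1, in1=0, in2=0: circuit gives 0, formula gives 1.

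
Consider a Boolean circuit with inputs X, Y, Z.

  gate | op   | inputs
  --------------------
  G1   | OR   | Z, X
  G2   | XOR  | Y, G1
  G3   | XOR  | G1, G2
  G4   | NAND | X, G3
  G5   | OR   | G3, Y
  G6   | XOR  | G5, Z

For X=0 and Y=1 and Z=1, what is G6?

0

G1 = 1 OR 0 = 1
G2 = 1 XOR 1 = 0
G3 = 1 XOR 0 = 1
G5 = 1 OR 1 = 1
G6 = 1 XOR 1 = 0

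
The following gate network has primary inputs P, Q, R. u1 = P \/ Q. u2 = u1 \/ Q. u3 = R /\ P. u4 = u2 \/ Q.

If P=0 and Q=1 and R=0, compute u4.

u1 = 0 \/ 1 = 1
u2 = 1 \/ 1 = 1
u4 = 1 \/ 1 = 1

1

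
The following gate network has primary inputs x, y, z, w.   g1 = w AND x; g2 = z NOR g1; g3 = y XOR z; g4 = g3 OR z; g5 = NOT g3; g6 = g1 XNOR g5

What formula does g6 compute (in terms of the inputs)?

g1 = w AND x
g3 = y XOR z
g5 = NOT g3 = NOT (y XOR z)
g6 = g1 XNOR g5 = (w AND x) XNOR NOT (y XOR z)

(w AND x) XNOR NOT (y XOR z)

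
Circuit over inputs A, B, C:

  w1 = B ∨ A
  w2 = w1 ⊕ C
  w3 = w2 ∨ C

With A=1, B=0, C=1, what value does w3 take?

1

w1 = 0 ∨ 1 = 1
w2 = 1 ⊕ 1 = 0
w3 = 0 ∨ 1 = 1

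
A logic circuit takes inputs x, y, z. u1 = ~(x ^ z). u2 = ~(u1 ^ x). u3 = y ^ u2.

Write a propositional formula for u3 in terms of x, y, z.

u1 = ~(x ^ z)
u2 = ~(u1 ^ x) = ~((~(x ^ z)) ^ x)
u3 = y ^ u2 = y ^ (~((~(x ^ z)) ^ x))

y ^ (~((~(x ^ z)) ^ x))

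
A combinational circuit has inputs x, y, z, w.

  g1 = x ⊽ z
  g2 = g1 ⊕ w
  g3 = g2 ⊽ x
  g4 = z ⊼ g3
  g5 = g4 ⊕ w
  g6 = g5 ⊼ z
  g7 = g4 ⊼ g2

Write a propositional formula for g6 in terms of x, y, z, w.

g1 = x ⊽ z
g2 = g1 ⊕ w = (x ⊽ z) ⊕ w
g3 = g2 ⊽ x = ((x ⊽ z) ⊕ w) ⊽ x
g4 = z ⊼ g3 = z ⊼ (((x ⊽ z) ⊕ w) ⊽ x)
g5 = g4 ⊕ w = (z ⊼ (((x ⊽ z) ⊕ w) ⊽ x)) ⊕ w
g6 = g5 ⊼ z = ((z ⊼ (((x ⊽ z) ⊕ w) ⊽ x)) ⊕ w) ⊼ z

((z ⊼ (((x ⊽ z) ⊕ w) ⊽ x)) ⊕ w) ⊼ z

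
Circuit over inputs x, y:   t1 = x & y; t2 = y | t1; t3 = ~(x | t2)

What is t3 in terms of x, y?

~(x | (y | (x & y)))

t1 = x & y
t2 = y | t1 = y | (x & y)
t3 = ~(x | t2) = ~(x | (y | (x & y)))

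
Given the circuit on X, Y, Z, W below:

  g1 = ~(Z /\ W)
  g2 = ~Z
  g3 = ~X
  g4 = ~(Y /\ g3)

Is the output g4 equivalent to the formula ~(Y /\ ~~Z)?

No

g3 = ~X
g4 = ~(Y /\ g3) = ~(Y /\ ~X)
At X=0, Y=1, Z=0, W=0: circuit gives 0, formula gives 1.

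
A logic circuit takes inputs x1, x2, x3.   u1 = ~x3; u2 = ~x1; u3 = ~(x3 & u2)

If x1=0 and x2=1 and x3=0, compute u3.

1

u2 = ~0 = 1
u3 = ~(0 & 1) = 1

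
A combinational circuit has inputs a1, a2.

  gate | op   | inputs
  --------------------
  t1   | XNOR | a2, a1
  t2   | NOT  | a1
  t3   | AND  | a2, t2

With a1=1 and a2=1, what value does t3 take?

t2 = NOT 1 = 0
t3 = 1 AND 0 = 0

0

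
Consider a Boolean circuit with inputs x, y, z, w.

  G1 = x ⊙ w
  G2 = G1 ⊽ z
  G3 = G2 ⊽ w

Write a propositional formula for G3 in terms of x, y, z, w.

((x ⊙ w) ⊽ z) ⊽ w

G1 = x ⊙ w
G2 = G1 ⊽ z = (x ⊙ w) ⊽ z
G3 = G2 ⊽ w = ((x ⊙ w) ⊽ z) ⊽ w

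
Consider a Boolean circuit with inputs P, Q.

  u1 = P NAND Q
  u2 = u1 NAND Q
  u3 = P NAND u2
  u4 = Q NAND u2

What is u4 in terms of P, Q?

u1 = P NAND Q
u2 = u1 NAND Q = (P NAND Q) NAND Q
u4 = Q NAND u2 = Q NAND ((P NAND Q) NAND Q)

Q NAND ((P NAND Q) NAND Q)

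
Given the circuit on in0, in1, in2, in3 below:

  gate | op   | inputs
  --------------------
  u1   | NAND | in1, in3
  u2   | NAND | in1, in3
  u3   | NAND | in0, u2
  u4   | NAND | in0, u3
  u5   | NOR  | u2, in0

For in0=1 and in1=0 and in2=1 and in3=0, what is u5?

0

u2 = 0 NAND 0 = 1
u5 = 1 NOR 1 = 0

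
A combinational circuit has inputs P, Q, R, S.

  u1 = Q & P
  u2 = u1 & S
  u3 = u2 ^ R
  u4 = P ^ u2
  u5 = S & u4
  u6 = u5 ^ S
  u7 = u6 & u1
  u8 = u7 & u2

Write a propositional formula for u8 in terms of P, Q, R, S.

u1 = Q & P
u2 = u1 & S = (Q & P) & S
u4 = P ^ u2 = P ^ ((Q & P) & S)
u5 = S & u4 = S & (P ^ ((Q & P) & S))
u6 = u5 ^ S = (S & (P ^ ((Q & P) & S))) ^ S
u7 = u6 & u1 = ((S & (P ^ ((Q & P) & S))) ^ S) & (Q & P)
u8 = u7 & u2 = (((S & (P ^ ((Q & P) & S))) ^ S) & (Q & P)) & ((Q & P) & S)

(((S & (P ^ ((Q & P) & S))) ^ S) & (Q & P)) & ((Q & P) & S)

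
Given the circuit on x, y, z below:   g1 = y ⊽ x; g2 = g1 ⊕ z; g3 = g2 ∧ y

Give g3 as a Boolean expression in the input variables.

((y ⊽ x) ⊕ z) ∧ y

g1 = y ⊽ x
g2 = g1 ⊕ z = (y ⊽ x) ⊕ z
g3 = g2 ∧ y = ((y ⊽ x) ⊕ z) ∧ y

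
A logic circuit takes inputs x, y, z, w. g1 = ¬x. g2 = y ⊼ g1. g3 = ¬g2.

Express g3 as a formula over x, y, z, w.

¬(y ⊼ ¬x)

g1 = ¬x
g2 = y ⊼ g1 = y ⊼ ¬x
g3 = ¬g2 = ¬(y ⊼ ¬x)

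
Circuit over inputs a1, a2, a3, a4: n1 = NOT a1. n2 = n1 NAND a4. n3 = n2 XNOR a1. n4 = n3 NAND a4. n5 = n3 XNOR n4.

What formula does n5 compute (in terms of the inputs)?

n1 = NOT a1
n2 = n1 NAND a4 = NOT a1 NAND a4
n3 = n2 XNOR a1 = (NOT a1 NAND a4) XNOR a1
n4 = n3 NAND a4 = ((NOT a1 NAND a4) XNOR a1) NAND a4
n5 = n3 XNOR n4 = ((NOT a1 NAND a4) XNOR a1) XNOR (((NOT a1 NAND a4) XNOR a1) NAND a4)

((NOT a1 NAND a4) XNOR a1) XNOR (((NOT a1 NAND a4) XNOR a1) NAND a4)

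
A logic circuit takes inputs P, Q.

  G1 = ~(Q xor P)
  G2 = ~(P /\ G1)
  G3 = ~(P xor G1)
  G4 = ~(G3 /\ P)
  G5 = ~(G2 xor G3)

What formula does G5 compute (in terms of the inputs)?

~((~(P /\ (~(Q xor P)))) xor (~(P xor (~(Q xor P)))))

G1 = ~(Q xor P)
G2 = ~(P /\ G1) = ~(P /\ (~(Q xor P)))
G3 = ~(P xor G1) = ~(P xor (~(Q xor P)))
G5 = ~(G2 xor G3) = ~((~(P /\ (~(Q xor P)))) xor (~(P xor (~(Q xor P)))))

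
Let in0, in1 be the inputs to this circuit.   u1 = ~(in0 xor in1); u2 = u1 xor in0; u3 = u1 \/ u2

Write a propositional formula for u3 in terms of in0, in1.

u1 = ~(in0 xor in1)
u2 = u1 xor in0 = (~(in0 xor in1)) xor in0
u3 = u1 \/ u2 = (~(in0 xor in1)) \/ ((~(in0 xor in1)) xor in0)

(~(in0 xor in1)) \/ ((~(in0 xor in1)) xor in0)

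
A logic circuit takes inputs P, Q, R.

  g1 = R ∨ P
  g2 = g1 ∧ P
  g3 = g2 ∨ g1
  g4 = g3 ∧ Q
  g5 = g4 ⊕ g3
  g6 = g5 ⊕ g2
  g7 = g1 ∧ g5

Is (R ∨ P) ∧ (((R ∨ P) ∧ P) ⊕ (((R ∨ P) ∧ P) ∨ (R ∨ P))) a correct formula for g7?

g1 = R ∨ P
g2 = g1 ∧ P = (R ∨ P) ∧ P
g3 = g2 ∨ g1 = ((R ∨ P) ∧ P) ∨ (R ∨ P)
g4 = g3 ∧ Q = (((R ∨ P) ∧ P) ∨ (R ∨ P)) ∧ Q
g5 = g4 ⊕ g3 = ((((R ∨ P) ∧ P) ∨ (R ∨ P)) ∧ Q) ⊕ (((R ∨ P) ∧ P) ∨ (R ∨ P))
g7 = g1 ∧ g5 = (R ∨ P) ∧ (((((R ∨ P) ∧ P) ∨ (R ∨ P)) ∧ Q) ⊕ (((R ∨ P) ∧ P) ∨ (R ∨ P)))
At P=0, Q=1, R=1: circuit gives 0, formula gives 1.

No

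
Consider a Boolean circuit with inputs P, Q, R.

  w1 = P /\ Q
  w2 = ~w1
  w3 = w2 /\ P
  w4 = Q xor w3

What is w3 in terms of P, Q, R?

~(P /\ Q) /\ P

w1 = P /\ Q
w2 = ~w1 = ~(P /\ Q)
w3 = w2 /\ P = ~(P /\ Q) /\ P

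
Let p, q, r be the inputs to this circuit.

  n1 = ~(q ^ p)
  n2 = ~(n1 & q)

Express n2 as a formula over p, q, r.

~((~(q ^ p)) & q)

n1 = ~(q ^ p)
n2 = ~(n1 & q) = ~((~(q ^ p)) & q)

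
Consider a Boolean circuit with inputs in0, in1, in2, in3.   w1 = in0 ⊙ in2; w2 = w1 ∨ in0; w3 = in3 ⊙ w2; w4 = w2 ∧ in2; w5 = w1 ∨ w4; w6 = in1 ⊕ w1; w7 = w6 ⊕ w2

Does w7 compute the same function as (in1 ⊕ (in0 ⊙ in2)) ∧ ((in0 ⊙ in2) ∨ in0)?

No

w1 = in0 ⊙ in2
w2 = w1 ∨ in0 = (in0 ⊙ in2) ∨ in0
w6 = in1 ⊕ w1 = in1 ⊕ (in0 ⊙ in2)
w7 = w6 ⊕ w2 = (in1 ⊕ (in0 ⊙ in2)) ⊕ ((in0 ⊙ in2) ∨ in0)
At in0=0, in1=0, in2=0, in3=0: circuit gives 0, formula gives 1.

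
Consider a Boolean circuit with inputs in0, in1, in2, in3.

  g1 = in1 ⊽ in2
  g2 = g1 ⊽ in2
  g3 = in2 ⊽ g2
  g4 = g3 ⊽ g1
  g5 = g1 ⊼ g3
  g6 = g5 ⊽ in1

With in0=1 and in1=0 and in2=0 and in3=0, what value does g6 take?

1

g1 = 0 ⊽ 0 = 1
g2 = 1 ⊽ 0 = 0
g3 = 0 ⊽ 0 = 1
g5 = 1 ⊼ 1 = 0
g6 = 0 ⊽ 0 = 1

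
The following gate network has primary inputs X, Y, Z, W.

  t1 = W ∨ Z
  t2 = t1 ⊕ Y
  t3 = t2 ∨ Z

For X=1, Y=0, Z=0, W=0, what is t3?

t1 = 0 ∨ 0 = 0
t2 = 0 ⊕ 0 = 0
t3 = 0 ∨ 0 = 0

0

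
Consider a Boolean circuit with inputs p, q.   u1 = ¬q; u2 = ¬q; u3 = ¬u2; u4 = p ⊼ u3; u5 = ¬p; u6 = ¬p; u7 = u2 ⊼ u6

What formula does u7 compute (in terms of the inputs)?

u2 = ¬q
u6 = ¬p
u7 = u2 ⊼ u6 = ¬q ⊼ ¬p

¬q ⊼ ¬p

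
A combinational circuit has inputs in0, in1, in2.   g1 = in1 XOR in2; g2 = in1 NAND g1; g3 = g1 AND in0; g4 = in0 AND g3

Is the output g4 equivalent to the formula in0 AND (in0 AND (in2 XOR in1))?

Yes

g1 = in1 XOR in2
g3 = g1 AND in0 = (in1 XOR in2) AND in0
g4 = in0 AND g3 = in0 AND ((in1 XOR in2) AND in0)
At in0=0, in1=0, in2=0: circuit gives 0, formula gives 0.
At in0=1, in1=0, in2=1: circuit gives 1, formula gives 1.
Agrees on all 8 inputs.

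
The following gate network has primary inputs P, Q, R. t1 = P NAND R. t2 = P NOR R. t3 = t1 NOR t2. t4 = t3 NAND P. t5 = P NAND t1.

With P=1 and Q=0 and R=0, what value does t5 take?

t1 = 1 NAND 0 = 1
t5 = 1 NAND 1 = 0

0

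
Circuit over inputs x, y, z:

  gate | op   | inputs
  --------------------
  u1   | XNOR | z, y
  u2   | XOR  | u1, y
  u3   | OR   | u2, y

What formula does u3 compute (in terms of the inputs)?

u1 = z XNOR y
u2 = u1 XOR y = (z XNOR y) XOR y
u3 = u2 OR y = ((z XNOR y) XOR y) OR y

((z XNOR y) XOR y) OR y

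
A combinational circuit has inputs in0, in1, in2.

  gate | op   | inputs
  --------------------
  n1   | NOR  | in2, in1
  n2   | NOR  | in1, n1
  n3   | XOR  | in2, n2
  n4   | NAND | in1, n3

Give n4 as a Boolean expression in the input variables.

in1 NAND (in2 XOR (in1 NOR (in2 NOR in1)))

n1 = in2 NOR in1
n2 = in1 NOR n1 = in1 NOR (in2 NOR in1)
n3 = in2 XOR n2 = in2 XOR (in1 NOR (in2 NOR in1))
n4 = in1 NAND n3 = in1 NAND (in2 XOR (in1 NOR (in2 NOR in1)))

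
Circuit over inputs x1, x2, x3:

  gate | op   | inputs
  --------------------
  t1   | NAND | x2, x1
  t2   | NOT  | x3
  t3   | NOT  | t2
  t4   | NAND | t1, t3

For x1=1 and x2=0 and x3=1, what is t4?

0

t1 = 0 NAND 1 = 1
t2 = NOT 1 = 0
t3 = NOT 0 = 1
t4 = 1 NAND 1 = 0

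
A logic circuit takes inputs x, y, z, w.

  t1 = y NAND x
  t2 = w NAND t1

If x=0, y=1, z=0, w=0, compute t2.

t1 = 1 NAND 0 = 1
t2 = 0 NAND 1 = 1

1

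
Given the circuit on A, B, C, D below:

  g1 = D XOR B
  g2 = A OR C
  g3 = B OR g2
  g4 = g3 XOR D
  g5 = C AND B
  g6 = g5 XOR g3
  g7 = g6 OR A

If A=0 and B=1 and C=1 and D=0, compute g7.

g2 = 0 OR 1 = 1
g3 = 1 OR 1 = 1
g5 = 1 AND 1 = 1
g6 = 1 XOR 1 = 0
g7 = 0 OR 0 = 0

0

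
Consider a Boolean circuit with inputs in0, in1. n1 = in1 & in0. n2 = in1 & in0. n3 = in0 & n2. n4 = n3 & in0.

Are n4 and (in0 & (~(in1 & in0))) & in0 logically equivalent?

No

n2 = in1 & in0
n3 = in0 & n2 = in0 & (in1 & in0)
n4 = n3 & in0 = (in0 & (in1 & in0)) & in0
At in0=1, in1=0: circuit gives 0, formula gives 1.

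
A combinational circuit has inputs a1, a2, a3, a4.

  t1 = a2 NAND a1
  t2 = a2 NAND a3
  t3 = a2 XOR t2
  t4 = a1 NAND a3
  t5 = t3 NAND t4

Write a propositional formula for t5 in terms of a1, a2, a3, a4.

t2 = a2 NAND a3
t3 = a2 XOR t2 = a2 XOR (a2 NAND a3)
t4 = a1 NAND a3
t5 = t3 NAND t4 = (a2 XOR (a2 NAND a3)) NAND (a1 NAND a3)

(a2 XOR (a2 NAND a3)) NAND (a1 NAND a3)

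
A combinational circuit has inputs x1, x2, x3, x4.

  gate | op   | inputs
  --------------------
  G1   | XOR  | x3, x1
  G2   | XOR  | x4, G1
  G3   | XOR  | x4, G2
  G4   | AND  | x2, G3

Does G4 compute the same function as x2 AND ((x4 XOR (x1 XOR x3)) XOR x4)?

Yes

G1 = x3 XOR x1
G2 = x4 XOR G1 = x4 XOR (x3 XOR x1)
G3 = x4 XOR G2 = x4 XOR (x4 XOR (x3 XOR x1))
G4 = x2 AND G3 = x2 AND (x4 XOR (x4 XOR (x3 XOR x1)))
At x1=0, x2=0, x3=0, x4=0: circuit gives 0, formula gives 0.
At x1=0, x2=1, x3=1, x4=0: circuit gives 1, formula gives 1.
Agrees on all 16 inputs.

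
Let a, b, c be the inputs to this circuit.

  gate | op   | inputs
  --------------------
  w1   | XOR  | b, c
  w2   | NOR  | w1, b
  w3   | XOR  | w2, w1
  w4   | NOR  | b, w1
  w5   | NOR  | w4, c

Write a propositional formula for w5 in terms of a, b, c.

w1 = b XOR c
w4 = b NOR w1 = b NOR (b XOR c)
w5 = w4 NOR c = (b NOR (b XOR c)) NOR c

(b NOR (b XOR c)) NOR c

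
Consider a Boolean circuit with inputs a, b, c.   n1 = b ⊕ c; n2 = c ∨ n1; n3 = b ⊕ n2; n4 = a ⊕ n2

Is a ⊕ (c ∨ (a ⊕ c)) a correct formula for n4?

n1 = b ⊕ c
n2 = c ∨ n1 = c ∨ (b ⊕ c)
n4 = a ⊕ n2 = a ⊕ (c ∨ (b ⊕ c))
At a=0, b=1, c=0: circuit gives 1, formula gives 0.

No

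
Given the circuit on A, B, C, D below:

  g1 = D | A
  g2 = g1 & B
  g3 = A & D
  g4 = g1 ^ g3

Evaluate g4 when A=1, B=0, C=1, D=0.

g1 = 0 | 1 = 1
g3 = 1 & 0 = 0
g4 = 1 ^ 0 = 1

1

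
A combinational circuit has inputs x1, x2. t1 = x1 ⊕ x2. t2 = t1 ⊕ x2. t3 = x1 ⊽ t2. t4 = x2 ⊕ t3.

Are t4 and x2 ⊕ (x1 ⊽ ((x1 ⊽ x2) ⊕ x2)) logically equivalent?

t1 = x1 ⊕ x2
t2 = t1 ⊕ x2 = (x1 ⊕ x2) ⊕ x2
t3 = x1 ⊽ t2 = x1 ⊽ ((x1 ⊕ x2) ⊕ x2)
t4 = x2 ⊕ t3 = x2 ⊕ (x1 ⊽ ((x1 ⊕ x2) ⊕ x2))
At x1=0, x2=0: circuit gives 1, formula gives 0.

No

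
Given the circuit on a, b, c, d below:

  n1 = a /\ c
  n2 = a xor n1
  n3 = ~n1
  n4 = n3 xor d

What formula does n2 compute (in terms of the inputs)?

n1 = a /\ c
n2 = a xor n1 = a xor (a /\ c)

a xor (a /\ c)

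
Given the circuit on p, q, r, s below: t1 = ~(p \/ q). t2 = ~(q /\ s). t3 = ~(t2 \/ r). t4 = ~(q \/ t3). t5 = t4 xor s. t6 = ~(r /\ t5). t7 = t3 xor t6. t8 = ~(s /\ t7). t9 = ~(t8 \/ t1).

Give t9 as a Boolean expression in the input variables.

~((~(s /\ ((~((~(q /\ s)) \/ r)) xor (~(r /\ ((~(q \/ (~((~(q /\ s)) \/ r)))) xor s)))))) \/ (~(p \/ q)))

t1 = ~(p \/ q)
t2 = ~(q /\ s)
t3 = ~(t2 \/ r) = ~((~(q /\ s)) \/ r)
t4 = ~(q \/ t3) = ~(q \/ (~((~(q /\ s)) \/ r)))
t5 = t4 xor s = (~(q \/ (~((~(q /\ s)) \/ r)))) xor s
t6 = ~(r /\ t5) = ~(r /\ ((~(q \/ (~((~(q /\ s)) \/ r)))) xor s))
t7 = t3 xor t6 = (~((~(q /\ s)) \/ r)) xor (~(r /\ ((~(q \/ (~((~(q /\ s)) \/ r)))) xor s)))
t8 = ~(s /\ t7) = ~(s /\ ((~((~(q /\ s)) \/ r)) xor (~(r /\ ((~(q \/ (~((~(q /\ s)) \/ r)))) xor s)))))
t9 = ~(t8 \/ t1) = ~((~(s /\ ((~((~(q /\ s)) \/ r)) xor (~(r /\ ((~(q \/ (~((~(q /\ s)) \/ r)))) xor s)))))) \/ (~(p \/ q)))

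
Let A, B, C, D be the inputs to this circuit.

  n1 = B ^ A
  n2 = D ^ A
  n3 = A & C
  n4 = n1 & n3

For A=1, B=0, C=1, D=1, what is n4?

n1 = 0 ^ 1 = 1
n3 = 1 & 1 = 1
n4 = 1 & 1 = 1

1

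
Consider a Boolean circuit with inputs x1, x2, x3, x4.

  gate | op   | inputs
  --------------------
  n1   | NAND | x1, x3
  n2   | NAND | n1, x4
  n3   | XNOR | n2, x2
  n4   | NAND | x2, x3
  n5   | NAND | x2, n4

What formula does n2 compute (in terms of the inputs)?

n1 = x1 NAND x3
n2 = n1 NAND x4 = (x1 NAND x3) NAND x4

(x1 NAND x3) NAND x4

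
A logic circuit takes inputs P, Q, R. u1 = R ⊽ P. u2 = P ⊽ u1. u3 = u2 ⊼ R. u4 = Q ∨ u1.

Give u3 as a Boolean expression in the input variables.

(P ⊽ (R ⊽ P)) ⊼ R

u1 = R ⊽ P
u2 = P ⊽ u1 = P ⊽ (R ⊽ P)
u3 = u2 ⊼ R = (P ⊽ (R ⊽ P)) ⊼ R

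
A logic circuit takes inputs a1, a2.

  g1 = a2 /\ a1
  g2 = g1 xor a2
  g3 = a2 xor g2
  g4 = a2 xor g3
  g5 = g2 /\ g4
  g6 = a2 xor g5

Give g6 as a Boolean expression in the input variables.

a2 xor (((a2 /\ a1) xor a2) /\ (a2 xor (a2 xor ((a2 /\ a1) xor a2))))

g1 = a2 /\ a1
g2 = g1 xor a2 = (a2 /\ a1) xor a2
g3 = a2 xor g2 = a2 xor ((a2 /\ a1) xor a2)
g4 = a2 xor g3 = a2 xor (a2 xor ((a2 /\ a1) xor a2))
g5 = g2 /\ g4 = ((a2 /\ a1) xor a2) /\ (a2 xor (a2 xor ((a2 /\ a1) xor a2)))
g6 = a2 xor g5 = a2 xor (((a2 /\ a1) xor a2) /\ (a2 xor (a2 xor ((a2 /\ a1) xor a2))))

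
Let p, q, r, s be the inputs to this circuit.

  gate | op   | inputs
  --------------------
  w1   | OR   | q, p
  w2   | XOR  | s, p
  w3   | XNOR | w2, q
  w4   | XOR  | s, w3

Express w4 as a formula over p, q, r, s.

w2 = s XOR p
w3 = w2 XNOR q = (s XOR p) XNOR q
w4 = s XOR w3 = s XOR ((s XOR p) XNOR q)

s XOR ((s XOR p) XNOR q)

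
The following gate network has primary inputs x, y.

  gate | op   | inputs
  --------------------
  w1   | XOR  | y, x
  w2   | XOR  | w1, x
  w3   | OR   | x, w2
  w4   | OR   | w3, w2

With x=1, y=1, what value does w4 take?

1

w1 = 1 XOR 1 = 0
w2 = 0 XOR 1 = 1
w3 = 1 OR 1 = 1
w4 = 1 OR 1 = 1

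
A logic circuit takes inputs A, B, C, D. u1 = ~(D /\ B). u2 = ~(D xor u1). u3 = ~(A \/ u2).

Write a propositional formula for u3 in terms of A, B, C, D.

u1 = ~(D /\ B)
u2 = ~(D xor u1) = ~(D xor (~(D /\ B)))
u3 = ~(A \/ u2) = ~(A \/ (~(D xor (~(D /\ B)))))

~(A \/ (~(D xor (~(D /\ B)))))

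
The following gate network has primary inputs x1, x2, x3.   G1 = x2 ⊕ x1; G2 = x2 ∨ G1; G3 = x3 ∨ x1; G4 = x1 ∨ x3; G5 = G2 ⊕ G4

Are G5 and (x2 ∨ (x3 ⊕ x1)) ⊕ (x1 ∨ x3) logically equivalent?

No

G1 = x2 ⊕ x1
G2 = x2 ∨ G1 = x2 ∨ (x2 ⊕ x1)
G4 = x1 ∨ x3
G5 = G2 ⊕ G4 = (x2 ∨ (x2 ⊕ x1)) ⊕ (x1 ∨ x3)
At x1=0, x2=0, x3=1: circuit gives 1, formula gives 0.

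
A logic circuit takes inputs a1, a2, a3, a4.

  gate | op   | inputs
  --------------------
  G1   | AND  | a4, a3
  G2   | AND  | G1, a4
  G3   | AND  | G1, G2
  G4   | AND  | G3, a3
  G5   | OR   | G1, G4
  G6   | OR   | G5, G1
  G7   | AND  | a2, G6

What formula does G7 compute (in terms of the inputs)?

G1 = a4 AND a3
G2 = G1 AND a4 = (a4 AND a3) AND a4
G3 = G1 AND G2 = (a4 AND a3) AND ((a4 AND a3) AND a4)
G4 = G3 AND a3 = ((a4 AND a3) AND ((a4 AND a3) AND a4)) AND a3
G5 = G1 OR G4 = (a4 AND a3) OR (((a4 AND a3) AND ((a4 AND a3) AND a4)) AND a3)
G6 = G5 OR G1 = ((a4 AND a3) OR (((a4 AND a3) AND ((a4 AND a3) AND a4)) AND a3)) OR (a4 AND a3)
G7 = a2 AND G6 = a2 AND (((a4 AND a3) OR (((a4 AND a3) AND ((a4 AND a3) AND a4)) AND a3)) OR (a4 AND a3))

a2 AND (((a4 AND a3) OR (((a4 AND a3) AND ((a4 AND a3) AND a4)) AND a3)) OR (a4 AND a3))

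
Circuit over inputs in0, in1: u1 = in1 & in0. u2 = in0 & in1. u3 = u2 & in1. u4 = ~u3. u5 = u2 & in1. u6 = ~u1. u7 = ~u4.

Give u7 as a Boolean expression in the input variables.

u2 = in0 & in1
u3 = u2 & in1 = (in0 & in1) & in1
u4 = ~u3 = ~((in0 & in1) & in1)
u7 = ~u4 = ~~((in0 & in1) & in1)

~~((in0 & in1) & in1)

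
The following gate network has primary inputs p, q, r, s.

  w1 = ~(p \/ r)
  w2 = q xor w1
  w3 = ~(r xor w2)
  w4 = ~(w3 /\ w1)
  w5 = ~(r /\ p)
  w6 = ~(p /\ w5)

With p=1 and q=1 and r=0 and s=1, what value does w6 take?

w5 = ~(0 /\ 1) = 1
w6 = ~(1 /\ 1) = 0

0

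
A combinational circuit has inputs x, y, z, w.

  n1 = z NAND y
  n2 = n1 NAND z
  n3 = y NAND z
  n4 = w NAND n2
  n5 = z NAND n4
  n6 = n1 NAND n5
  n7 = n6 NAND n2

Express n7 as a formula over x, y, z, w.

n1 = z NAND y
n2 = n1 NAND z = (z NAND y) NAND z
n4 = w NAND n2 = w NAND ((z NAND y) NAND z)
n5 = z NAND n4 = z NAND (w NAND ((z NAND y) NAND z))
n6 = n1 NAND n5 = (z NAND y) NAND (z NAND (w NAND ((z NAND y) NAND z)))
n7 = n6 NAND n2 = ((z NAND y) NAND (z NAND (w NAND ((z NAND y) NAND z)))) NAND ((z NAND y) NAND z)

((z NAND y) NAND (z NAND (w NAND ((z NAND y) NAND z)))) NAND ((z NAND y) NAND z)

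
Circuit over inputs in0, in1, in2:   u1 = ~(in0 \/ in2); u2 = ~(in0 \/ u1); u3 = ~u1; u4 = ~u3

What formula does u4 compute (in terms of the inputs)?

u1 = ~(in0 \/ in2)
u3 = ~u1 = ~(~(in0 \/ in2))
u4 = ~u3 = ~~(~(in0 \/ in2))

~~(~(in0 \/ in2))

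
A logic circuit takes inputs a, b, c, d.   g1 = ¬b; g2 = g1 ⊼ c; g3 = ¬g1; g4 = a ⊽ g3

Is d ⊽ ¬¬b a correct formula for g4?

g1 = ¬b
g3 = ¬g1 = ¬¬b
g4 = a ⊽ g3 = a ⊽ ¬¬b
At a=0, b=0, c=0, d=1: circuit gives 1, formula gives 0.

No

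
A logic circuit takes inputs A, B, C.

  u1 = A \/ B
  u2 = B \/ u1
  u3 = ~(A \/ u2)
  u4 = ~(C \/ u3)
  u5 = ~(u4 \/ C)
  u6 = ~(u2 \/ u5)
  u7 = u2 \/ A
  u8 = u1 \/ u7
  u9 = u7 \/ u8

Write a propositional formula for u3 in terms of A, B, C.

~(A \/ (B \/ (A \/ B)))

u1 = A \/ B
u2 = B \/ u1 = B \/ (A \/ B)
u3 = ~(A \/ u2) = ~(A \/ (B \/ (A \/ B)))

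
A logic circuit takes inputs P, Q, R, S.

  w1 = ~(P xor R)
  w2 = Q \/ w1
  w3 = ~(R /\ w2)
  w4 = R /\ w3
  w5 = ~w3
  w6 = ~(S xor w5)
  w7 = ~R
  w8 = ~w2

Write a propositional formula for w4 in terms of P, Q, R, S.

w1 = ~(P xor R)
w2 = Q \/ w1 = Q \/ (~(P xor R))
w3 = ~(R /\ w2) = ~(R /\ (Q \/ (~(P xor R))))
w4 = R /\ w3 = R /\ (~(R /\ (Q \/ (~(P xor R)))))

R /\ (~(R /\ (Q \/ (~(P xor R)))))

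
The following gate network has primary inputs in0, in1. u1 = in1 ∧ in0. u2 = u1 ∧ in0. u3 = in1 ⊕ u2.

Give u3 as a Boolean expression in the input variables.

u1 = in1 ∧ in0
u2 = u1 ∧ in0 = (in1 ∧ in0) ∧ in0
u3 = in1 ⊕ u2 = in1 ⊕ ((in1 ∧ in0) ∧ in0)

in1 ⊕ ((in1 ∧ in0) ∧ in0)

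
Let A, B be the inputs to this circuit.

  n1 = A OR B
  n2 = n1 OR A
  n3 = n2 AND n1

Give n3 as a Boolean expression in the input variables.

((A OR B) OR A) AND (A OR B)

n1 = A OR B
n2 = n1 OR A = (A OR B) OR A
n3 = n2 AND n1 = ((A OR B) OR A) AND (A OR B)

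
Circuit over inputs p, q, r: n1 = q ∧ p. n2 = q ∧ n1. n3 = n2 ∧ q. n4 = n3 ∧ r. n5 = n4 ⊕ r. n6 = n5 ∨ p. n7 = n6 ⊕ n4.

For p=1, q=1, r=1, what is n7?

n1 = 1 ∧ 1 = 1
n2 = 1 ∧ 1 = 1
n3 = 1 ∧ 1 = 1
n4 = 1 ∧ 1 = 1
n5 = 1 ⊕ 1 = 0
n6 = 0 ∨ 1 = 1
n7 = 1 ⊕ 1 = 0

0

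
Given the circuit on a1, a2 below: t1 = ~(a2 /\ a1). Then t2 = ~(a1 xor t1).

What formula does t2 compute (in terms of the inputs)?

t1 = ~(a2 /\ a1)
t2 = ~(a1 xor t1) = ~(a1 xor (~(a2 /\ a1)))

~(a1 xor (~(a2 /\ a1)))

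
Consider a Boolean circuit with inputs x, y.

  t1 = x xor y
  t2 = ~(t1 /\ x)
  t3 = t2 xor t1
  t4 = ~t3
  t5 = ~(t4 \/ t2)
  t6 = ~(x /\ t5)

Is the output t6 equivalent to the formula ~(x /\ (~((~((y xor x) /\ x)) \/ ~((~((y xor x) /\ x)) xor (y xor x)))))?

t1 = x xor y
t2 = ~(t1 /\ x) = ~((x xor y) /\ x)
t3 = t2 xor t1 = (~((x xor y) /\ x)) xor (x xor y)
t4 = ~t3 = ~((~((x xor y) /\ x)) xor (x xor y))
t5 = ~(t4 \/ t2) = ~(~((~((x xor y) /\ x)) xor (x xor y)) \/ (~((x xor y) /\ x)))
t6 = ~(x /\ t5) = ~(x /\ (~(~((~((x xor y) /\ x)) xor (x xor y)) \/ (~((x xor y) /\ x)))))
At x=1, y=0: circuit gives 0, formula gives 0.
At x=0, y=0: circuit gives 1, formula gives 1.
Agrees on all 4 inputs.

Yes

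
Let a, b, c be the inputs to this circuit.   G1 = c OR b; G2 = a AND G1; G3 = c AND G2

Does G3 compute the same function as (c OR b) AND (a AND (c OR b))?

G1 = c OR b
G2 = a AND G1 = a AND (c OR b)
G3 = c AND G2 = c AND (a AND (c OR b))
At a=1, b=1, c=0: circuit gives 0, formula gives 1.

No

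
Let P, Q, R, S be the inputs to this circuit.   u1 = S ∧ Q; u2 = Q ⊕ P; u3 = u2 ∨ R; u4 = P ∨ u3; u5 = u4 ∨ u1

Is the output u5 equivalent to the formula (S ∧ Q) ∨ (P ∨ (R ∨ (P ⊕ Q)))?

u1 = S ∧ Q
u2 = Q ⊕ P
u3 = u2 ∨ R = (Q ⊕ P) ∨ R
u4 = P ∨ u3 = P ∨ ((Q ⊕ P) ∨ R)
u5 = u4 ∨ u1 = (P ∨ ((Q ⊕ P) ∨ R)) ∨ (S ∧ Q)
At P=0, Q=0, R=0, S=0: circuit gives 0, formula gives 0.
At P=0, Q=0, R=1, S=0: circuit gives 1, formula gives 1.
Agrees on all 16 inputs.

Yes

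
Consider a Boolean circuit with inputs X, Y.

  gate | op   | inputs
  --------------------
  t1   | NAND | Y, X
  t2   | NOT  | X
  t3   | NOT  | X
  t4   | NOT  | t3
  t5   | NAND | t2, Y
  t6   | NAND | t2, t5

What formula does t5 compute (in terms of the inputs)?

t2 = NOT X
t5 = t2 NAND Y = NOT X NAND Y

NOT X NAND Y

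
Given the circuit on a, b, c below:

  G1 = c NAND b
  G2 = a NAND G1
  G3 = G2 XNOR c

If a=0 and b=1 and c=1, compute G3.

G1 = 1 NAND 1 = 0
G2 = 0 NAND 0 = 1
G3 = 1 XNOR 1 = 1

1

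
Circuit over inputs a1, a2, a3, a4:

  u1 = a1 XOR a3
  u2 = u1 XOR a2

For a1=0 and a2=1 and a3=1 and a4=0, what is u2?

u1 = 0 XOR 1 = 1
u2 = 1 XOR 1 = 0

0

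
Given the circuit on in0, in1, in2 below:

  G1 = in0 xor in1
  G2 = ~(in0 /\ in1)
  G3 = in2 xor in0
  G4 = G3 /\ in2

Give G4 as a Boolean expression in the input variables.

G3 = in2 xor in0
G4 = G3 /\ in2 = (in2 xor in0) /\ in2

(in2 xor in0) /\ in2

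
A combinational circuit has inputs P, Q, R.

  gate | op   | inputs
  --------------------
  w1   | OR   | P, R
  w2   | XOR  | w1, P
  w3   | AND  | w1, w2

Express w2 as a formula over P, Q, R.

w1 = P OR R
w2 = w1 XOR P = (P OR R) XOR P

(P OR R) XOR P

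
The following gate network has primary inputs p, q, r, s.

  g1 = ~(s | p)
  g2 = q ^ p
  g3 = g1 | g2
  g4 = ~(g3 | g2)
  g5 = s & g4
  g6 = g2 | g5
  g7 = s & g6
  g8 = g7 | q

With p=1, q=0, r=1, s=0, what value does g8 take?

g1 = ~(0 | 1) = 0
g2 = 0 ^ 1 = 1
g3 = 0 | 1 = 1
g4 = ~(1 | 1) = 0
g5 = 0 & 0 = 0
g6 = 1 | 0 = 1
g7 = 0 & 1 = 0
g8 = 0 | 0 = 0

0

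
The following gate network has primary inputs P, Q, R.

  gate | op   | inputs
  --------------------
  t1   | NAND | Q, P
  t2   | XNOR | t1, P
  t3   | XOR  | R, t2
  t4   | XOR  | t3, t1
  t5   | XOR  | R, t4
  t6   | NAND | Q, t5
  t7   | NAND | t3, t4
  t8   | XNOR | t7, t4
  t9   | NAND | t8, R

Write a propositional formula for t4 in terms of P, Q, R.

t1 = Q NAND P
t2 = t1 XNOR P = (Q NAND P) XNOR P
t3 = R XOR t2 = R XOR ((Q NAND P) XNOR P)
t4 = t3 XOR t1 = (R XOR ((Q NAND P) XNOR P)) XOR (Q NAND P)

(R XOR ((Q NAND P) XNOR P)) XOR (Q NAND P)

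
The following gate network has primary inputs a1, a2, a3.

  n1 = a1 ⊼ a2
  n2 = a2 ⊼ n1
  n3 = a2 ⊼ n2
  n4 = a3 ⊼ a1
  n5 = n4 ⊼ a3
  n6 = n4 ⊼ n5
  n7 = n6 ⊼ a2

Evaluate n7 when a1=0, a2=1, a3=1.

0

n4 = 1 ⊼ 0 = 1
n5 = 1 ⊼ 1 = 0
n6 = 1 ⊼ 0 = 1
n7 = 1 ⊼ 1 = 0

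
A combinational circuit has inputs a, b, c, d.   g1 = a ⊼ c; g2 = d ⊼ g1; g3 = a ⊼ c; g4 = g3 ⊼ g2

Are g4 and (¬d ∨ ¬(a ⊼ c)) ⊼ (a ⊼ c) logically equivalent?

g1 = a ⊼ c
g2 = d ⊼ g1 = d ⊼ (a ⊼ c)
g3 = a ⊼ c
g4 = g3 ⊼ g2 = (a ⊼ c) ⊼ (d ⊼ (a ⊼ c))
At a=0, b=0, c=0, d=0: circuit gives 0, formula gives 0.
At a=0, b=0, c=0, d=1: circuit gives 1, formula gives 1.
Agrees on all 16 inputs.

Yes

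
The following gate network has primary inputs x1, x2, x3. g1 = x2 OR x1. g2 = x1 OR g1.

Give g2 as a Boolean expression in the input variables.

g1 = x2 OR x1
g2 = x1 OR g1 = x1 OR (x2 OR x1)

x1 OR (x2 OR x1)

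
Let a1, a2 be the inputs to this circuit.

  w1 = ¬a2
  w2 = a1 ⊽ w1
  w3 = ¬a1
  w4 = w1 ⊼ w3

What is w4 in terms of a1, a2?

w1 = ¬a2
w3 = ¬a1
w4 = w1 ⊼ w3 = ¬a2 ⊼ ¬a1

¬a2 ⊼ ¬a1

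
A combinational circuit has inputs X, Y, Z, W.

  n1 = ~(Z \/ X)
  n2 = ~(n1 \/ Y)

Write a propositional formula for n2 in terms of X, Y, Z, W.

~((~(Z \/ X)) \/ Y)

n1 = ~(Z \/ X)
n2 = ~(n1 \/ Y) = ~((~(Z \/ X)) \/ Y)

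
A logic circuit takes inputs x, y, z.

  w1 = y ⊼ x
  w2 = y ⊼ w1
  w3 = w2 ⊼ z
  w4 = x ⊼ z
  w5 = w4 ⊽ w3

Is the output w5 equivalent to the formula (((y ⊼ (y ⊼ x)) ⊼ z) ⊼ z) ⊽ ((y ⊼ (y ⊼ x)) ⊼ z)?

w1 = y ⊼ x
w2 = y ⊼ w1 = y ⊼ (y ⊼ x)
w3 = w2 ⊼ z = (y ⊼ (y ⊼ x)) ⊼ z
w4 = x ⊼ z
w5 = w4 ⊽ w3 = (x ⊼ z) ⊽ ((y ⊼ (y ⊼ x)) ⊼ z)
At x=1, y=0, z=1: circuit gives 1, formula gives 0.

No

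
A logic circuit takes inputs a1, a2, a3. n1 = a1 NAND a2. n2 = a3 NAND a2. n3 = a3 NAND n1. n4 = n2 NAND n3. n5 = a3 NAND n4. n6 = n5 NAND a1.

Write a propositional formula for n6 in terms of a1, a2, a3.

n1 = a1 NAND a2
n2 = a3 NAND a2
n3 = a3 NAND n1 = a3 NAND (a1 NAND a2)
n4 = n2 NAND n3 = (a3 NAND a2) NAND (a3 NAND (a1 NAND a2))
n5 = a3 NAND n4 = a3 NAND ((a3 NAND a2) NAND (a3 NAND (a1 NAND a2)))
n6 = n5 NAND a1 = (a3 NAND ((a3 NAND a2) NAND (a3 NAND (a1 NAND a2)))) NAND a1

(a3 NAND ((a3 NAND a2) NAND (a3 NAND (a1 NAND a2)))) NAND a1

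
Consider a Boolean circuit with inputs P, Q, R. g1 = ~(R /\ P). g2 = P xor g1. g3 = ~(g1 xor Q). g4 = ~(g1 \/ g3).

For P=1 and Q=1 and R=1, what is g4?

g1 = ~(1 /\ 1) = 0
g3 = ~(0 xor 1) = 0
g4 = ~(0 \/ 0) = 1

1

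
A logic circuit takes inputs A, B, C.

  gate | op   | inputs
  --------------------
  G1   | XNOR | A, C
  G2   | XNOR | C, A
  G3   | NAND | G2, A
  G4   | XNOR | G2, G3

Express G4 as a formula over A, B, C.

(C XNOR A) XNOR ((C XNOR A) NAND A)

G2 = C XNOR A
G3 = G2 NAND A = (C XNOR A) NAND A
G4 = G2 XNOR G3 = (C XNOR A) XNOR ((C XNOR A) NAND A)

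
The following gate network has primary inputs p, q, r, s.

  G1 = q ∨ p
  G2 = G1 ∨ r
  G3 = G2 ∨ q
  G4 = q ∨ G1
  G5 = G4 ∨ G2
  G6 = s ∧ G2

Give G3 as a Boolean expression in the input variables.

G1 = q ∨ p
G2 = G1 ∨ r = (q ∨ p) ∨ r
G3 = G2 ∨ q = ((q ∨ p) ∨ r) ∨ q

((q ∨ p) ∨ r) ∨ q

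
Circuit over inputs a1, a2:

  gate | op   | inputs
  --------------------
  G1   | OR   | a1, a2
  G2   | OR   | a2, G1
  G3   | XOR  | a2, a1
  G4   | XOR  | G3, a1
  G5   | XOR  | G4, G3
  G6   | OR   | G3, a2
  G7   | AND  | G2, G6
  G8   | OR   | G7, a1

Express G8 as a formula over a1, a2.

((a2 OR (a1 OR a2)) AND ((a2 XOR a1) OR a2)) OR a1

G1 = a1 OR a2
G2 = a2 OR G1 = a2 OR (a1 OR a2)
G3 = a2 XOR a1
G6 = G3 OR a2 = (a2 XOR a1) OR a2
G7 = G2 AND G6 = (a2 OR (a1 OR a2)) AND ((a2 XOR a1) OR a2)
G8 = G7 OR a1 = ((a2 OR (a1 OR a2)) AND ((a2 XOR a1) OR a2)) OR a1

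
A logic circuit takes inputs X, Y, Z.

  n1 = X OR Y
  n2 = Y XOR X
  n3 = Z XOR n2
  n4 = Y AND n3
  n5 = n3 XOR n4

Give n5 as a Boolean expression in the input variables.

(Z XOR (Y XOR X)) XOR (Y AND (Z XOR (Y XOR X)))

n2 = Y XOR X
n3 = Z XOR n2 = Z XOR (Y XOR X)
n4 = Y AND n3 = Y AND (Z XOR (Y XOR X))
n5 = n3 XOR n4 = (Z XOR (Y XOR X)) XOR (Y AND (Z XOR (Y XOR X)))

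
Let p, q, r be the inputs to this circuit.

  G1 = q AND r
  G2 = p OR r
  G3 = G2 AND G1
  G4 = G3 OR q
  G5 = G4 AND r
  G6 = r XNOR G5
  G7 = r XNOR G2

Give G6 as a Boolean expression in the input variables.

G1 = q AND r
G2 = p OR r
G3 = G2 AND G1 = (p OR r) AND (q AND r)
G4 = G3 OR q = ((p OR r) AND (q AND r)) OR q
G5 = G4 AND r = (((p OR r) AND (q AND r)) OR q) AND r
G6 = r XNOR G5 = r XNOR ((((p OR r) AND (q AND r)) OR q) AND r)

r XNOR ((((p OR r) AND (q AND r)) OR q) AND r)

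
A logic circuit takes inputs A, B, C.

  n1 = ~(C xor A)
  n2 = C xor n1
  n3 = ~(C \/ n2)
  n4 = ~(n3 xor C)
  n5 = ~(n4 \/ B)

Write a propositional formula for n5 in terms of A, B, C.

n1 = ~(C xor A)
n2 = C xor n1 = C xor (~(C xor A))
n3 = ~(C \/ n2) = ~(C \/ (C xor (~(C xor A))))
n4 = ~(n3 xor C) = ~((~(C \/ (C xor (~(C xor A))))) xor C)
n5 = ~(n4 \/ B) = ~((~((~(C \/ (C xor (~(C xor A))))) xor C)) \/ B)

~((~((~(C \/ (C xor (~(C xor A))))) xor C)) \/ B)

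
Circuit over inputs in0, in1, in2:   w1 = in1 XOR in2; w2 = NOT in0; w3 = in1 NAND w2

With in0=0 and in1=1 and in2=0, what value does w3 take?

0

w2 = NOT 0 = 1
w3 = 1 NAND 1 = 0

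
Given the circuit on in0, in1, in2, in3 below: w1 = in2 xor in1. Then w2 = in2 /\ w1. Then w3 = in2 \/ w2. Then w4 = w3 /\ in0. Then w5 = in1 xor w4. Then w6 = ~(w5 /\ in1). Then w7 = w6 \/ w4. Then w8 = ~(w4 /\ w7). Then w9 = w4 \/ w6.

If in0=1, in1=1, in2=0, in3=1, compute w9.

0

w1 = 0 xor 1 = 1
w2 = 0 /\ 1 = 0
w3 = 0 \/ 0 = 0
w4 = 0 /\ 1 = 0
w5 = 1 xor 0 = 1
w6 = ~(1 /\ 1) = 0
w9 = 0 \/ 0 = 0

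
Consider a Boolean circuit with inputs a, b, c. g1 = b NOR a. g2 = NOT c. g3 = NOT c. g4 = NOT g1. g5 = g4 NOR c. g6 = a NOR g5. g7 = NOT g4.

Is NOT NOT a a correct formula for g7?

g1 = b NOR a
g4 = NOT g1 = NOT (b NOR a)
g7 = NOT g4 = NOT NOT (b NOR a)
At a=0, b=0, c=0: circuit gives 1, formula gives 0.

No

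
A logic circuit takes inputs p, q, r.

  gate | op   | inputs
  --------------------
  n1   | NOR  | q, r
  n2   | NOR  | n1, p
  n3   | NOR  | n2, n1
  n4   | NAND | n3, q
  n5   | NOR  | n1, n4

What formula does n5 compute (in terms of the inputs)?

n1 = q NOR r
n2 = n1 NOR p = (q NOR r) NOR p
n3 = n2 NOR n1 = ((q NOR r) NOR p) NOR (q NOR r)
n4 = n3 NAND q = (((q NOR r) NOR p) NOR (q NOR r)) NAND q
n5 = n1 NOR n4 = (q NOR r) NOR ((((q NOR r) NOR p) NOR (q NOR r)) NAND q)

(q NOR r) NOR ((((q NOR r) NOR p) NOR (q NOR r)) NAND q)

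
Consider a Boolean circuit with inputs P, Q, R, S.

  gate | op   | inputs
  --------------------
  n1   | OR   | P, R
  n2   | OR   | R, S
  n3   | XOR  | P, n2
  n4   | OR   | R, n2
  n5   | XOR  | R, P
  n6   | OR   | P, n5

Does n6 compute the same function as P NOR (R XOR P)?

No

n5 = R XOR P
n6 = P OR n5 = P OR (R XOR P)
At P=0, Q=0, R=0, S=0: circuit gives 0, formula gives 1.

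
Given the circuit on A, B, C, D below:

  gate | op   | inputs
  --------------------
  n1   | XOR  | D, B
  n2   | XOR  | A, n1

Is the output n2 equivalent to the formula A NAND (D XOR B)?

n1 = D XOR B
n2 = A XOR n1 = A XOR (D XOR B)
At A=0, B=0, C=0, D=0: circuit gives 0, formula gives 1.

No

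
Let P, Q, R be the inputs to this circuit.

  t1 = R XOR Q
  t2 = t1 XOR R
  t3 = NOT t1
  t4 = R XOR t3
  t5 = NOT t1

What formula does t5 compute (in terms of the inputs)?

NOT (R XOR Q)

t1 = R XOR Q
t5 = NOT t1 = NOT (R XOR Q)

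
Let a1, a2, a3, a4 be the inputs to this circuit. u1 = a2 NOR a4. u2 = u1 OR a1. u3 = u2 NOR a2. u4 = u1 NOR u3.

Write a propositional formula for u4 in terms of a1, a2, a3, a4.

u1 = a2 NOR a4
u2 = u1 OR a1 = (a2 NOR a4) OR a1
u3 = u2 NOR a2 = ((a2 NOR a4) OR a1) NOR a2
u4 = u1 NOR u3 = (a2 NOR a4) NOR (((a2 NOR a4) OR a1) NOR a2)

(a2 NOR a4) NOR (((a2 NOR a4) OR a1) NOR a2)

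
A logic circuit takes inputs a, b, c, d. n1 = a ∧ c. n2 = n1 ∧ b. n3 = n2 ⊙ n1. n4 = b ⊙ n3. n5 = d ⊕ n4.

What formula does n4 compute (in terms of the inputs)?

b ⊙ (((a ∧ c) ∧ b) ⊙ (a ∧ c))

n1 = a ∧ c
n2 = n1 ∧ b = (a ∧ c) ∧ b
n3 = n2 ⊙ n1 = ((a ∧ c) ∧ b) ⊙ (a ∧ c)
n4 = b ⊙ n3 = b ⊙ (((a ∧ c) ∧ b) ⊙ (a ∧ c))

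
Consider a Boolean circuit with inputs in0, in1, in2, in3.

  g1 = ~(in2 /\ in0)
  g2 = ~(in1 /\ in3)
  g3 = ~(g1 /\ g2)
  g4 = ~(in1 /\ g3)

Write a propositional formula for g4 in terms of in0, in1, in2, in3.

~(in1 /\ (~((~(in2 /\ in0)) /\ (~(in1 /\ in3)))))

g1 = ~(in2 /\ in0)
g2 = ~(in1 /\ in3)
g3 = ~(g1 /\ g2) = ~((~(in2 /\ in0)) /\ (~(in1 /\ in3)))
g4 = ~(in1 /\ g3) = ~(in1 /\ (~((~(in2 /\ in0)) /\ (~(in1 /\ in3)))))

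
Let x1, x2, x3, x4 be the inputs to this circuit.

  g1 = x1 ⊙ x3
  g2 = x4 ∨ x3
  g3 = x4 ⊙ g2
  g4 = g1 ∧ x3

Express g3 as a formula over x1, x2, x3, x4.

x4 ⊙ (x4 ∨ x3)

g2 = x4 ∨ x3
g3 = x4 ⊙ g2 = x4 ⊙ (x4 ∨ x3)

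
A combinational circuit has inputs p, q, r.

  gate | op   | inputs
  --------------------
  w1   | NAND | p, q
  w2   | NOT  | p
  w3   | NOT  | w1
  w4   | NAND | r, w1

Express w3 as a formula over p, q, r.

NOT (p NAND q)

w1 = p NAND q
w3 = NOT w1 = NOT (p NAND q)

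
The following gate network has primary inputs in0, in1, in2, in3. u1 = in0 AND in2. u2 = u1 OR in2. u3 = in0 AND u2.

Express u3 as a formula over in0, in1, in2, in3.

in0 AND ((in0 AND in2) OR in2)

u1 = in0 AND in2
u2 = u1 OR in2 = (in0 AND in2) OR in2
u3 = in0 AND u2 = in0 AND ((in0 AND in2) OR in2)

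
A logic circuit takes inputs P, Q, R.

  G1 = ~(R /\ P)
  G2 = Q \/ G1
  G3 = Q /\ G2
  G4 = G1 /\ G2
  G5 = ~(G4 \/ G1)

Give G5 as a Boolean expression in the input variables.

G1 = ~(R /\ P)
G2 = Q \/ G1 = Q \/ (~(R /\ P))
G4 = G1 /\ G2 = (~(R /\ P)) /\ (Q \/ (~(R /\ P)))
G5 = ~(G4 \/ G1) = ~(((~(R /\ P)) /\ (Q \/ (~(R /\ P)))) \/ (~(R /\ P)))

~(((~(R /\ P)) /\ (Q \/ (~(R /\ P)))) \/ (~(R /\ P)))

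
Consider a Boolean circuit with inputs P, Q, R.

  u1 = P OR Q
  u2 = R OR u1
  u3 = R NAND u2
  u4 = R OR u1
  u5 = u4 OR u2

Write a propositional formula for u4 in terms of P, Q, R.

u1 = P OR Q
u4 = R OR u1 = R OR (P OR Q)

R OR (P OR Q)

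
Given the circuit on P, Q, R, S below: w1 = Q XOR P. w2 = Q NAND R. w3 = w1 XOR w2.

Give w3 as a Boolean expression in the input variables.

w1 = Q XOR P
w2 = Q NAND R
w3 = w1 XOR w2 = (Q XOR P) XOR (Q NAND R)

(Q XOR P) XOR (Q NAND R)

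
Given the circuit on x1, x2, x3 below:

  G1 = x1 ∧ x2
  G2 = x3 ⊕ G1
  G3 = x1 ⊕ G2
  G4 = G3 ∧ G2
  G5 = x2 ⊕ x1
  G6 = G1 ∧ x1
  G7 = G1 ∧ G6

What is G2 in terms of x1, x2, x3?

x3 ⊕ (x1 ∧ x2)

G1 = x1 ∧ x2
G2 = x3 ⊕ G1 = x3 ⊕ (x1 ∧ x2)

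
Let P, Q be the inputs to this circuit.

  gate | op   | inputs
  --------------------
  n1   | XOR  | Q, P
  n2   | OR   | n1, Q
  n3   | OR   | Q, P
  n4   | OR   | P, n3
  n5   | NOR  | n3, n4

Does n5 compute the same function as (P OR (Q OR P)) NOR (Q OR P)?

n3 = Q OR P
n4 = P OR n3 = P OR (Q OR P)
n5 = n3 NOR n4 = (Q OR P) NOR (P OR (Q OR P))
At P=0, Q=1: circuit gives 0, formula gives 0.
At P=0, Q=0: circuit gives 1, formula gives 1.
Agrees on all 4 inputs.

Yes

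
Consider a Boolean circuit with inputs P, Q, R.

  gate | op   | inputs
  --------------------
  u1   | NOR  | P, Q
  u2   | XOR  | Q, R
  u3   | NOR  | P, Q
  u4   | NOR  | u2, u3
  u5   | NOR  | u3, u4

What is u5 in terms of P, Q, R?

u2 = Q XOR R
u3 = P NOR Q
u4 = u2 NOR u3 = (Q XOR R) NOR (P NOR Q)
u5 = u3 NOR u4 = (P NOR Q) NOR ((Q XOR R) NOR (P NOR Q))

(P NOR Q) NOR ((Q XOR R) NOR (P NOR Q))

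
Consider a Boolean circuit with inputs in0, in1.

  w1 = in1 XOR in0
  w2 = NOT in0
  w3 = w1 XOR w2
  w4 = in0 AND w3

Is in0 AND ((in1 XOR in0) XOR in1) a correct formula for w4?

No

w1 = in1 XOR in0
w2 = NOT in0
w3 = w1 XOR w2 = (in1 XOR in0) XOR NOT in0
w4 = in0 AND w3 = in0 AND ((in1 XOR in0) XOR NOT in0)
At in0=1, in1=1: circuit gives 0, formula gives 1.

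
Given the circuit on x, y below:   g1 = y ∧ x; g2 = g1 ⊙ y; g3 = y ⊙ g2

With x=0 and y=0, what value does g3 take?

0

g1 = 0 ∧ 0 = 0
g2 = 0 ⊙ 0 = 1
g3 = 0 ⊙ 1 = 0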